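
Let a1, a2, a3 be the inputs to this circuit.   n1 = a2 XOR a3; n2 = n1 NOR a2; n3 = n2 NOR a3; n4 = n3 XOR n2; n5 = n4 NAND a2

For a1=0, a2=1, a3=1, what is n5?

1

n1 = 1 XOR 1 = 0
n2 = 0 NOR 1 = 0
n3 = 0 NOR 1 = 0
n4 = 0 XOR 0 = 0
n5 = 0 NAND 1 = 1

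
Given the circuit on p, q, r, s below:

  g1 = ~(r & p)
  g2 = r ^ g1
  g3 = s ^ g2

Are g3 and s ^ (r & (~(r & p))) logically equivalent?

g1 = ~(r & p)
g2 = r ^ g1 = r ^ (~(r & p))
g3 = s ^ g2 = s ^ (r ^ (~(r & p)))
At p=0, q=0, r=0, s=0: circuit gives 1, formula gives 0.

No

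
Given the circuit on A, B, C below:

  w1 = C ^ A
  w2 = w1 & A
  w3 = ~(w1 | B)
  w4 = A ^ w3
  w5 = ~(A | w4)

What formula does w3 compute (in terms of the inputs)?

~((C ^ A) | B)

w1 = C ^ A
w3 = ~(w1 | B) = ~((C ^ A) | B)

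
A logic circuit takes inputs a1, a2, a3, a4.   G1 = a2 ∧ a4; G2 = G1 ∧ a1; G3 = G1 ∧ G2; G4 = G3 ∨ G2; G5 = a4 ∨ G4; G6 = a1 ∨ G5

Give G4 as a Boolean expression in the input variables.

((a2 ∧ a4) ∧ ((a2 ∧ a4) ∧ a1)) ∨ ((a2 ∧ a4) ∧ a1)

G1 = a2 ∧ a4
G2 = G1 ∧ a1 = (a2 ∧ a4) ∧ a1
G3 = G1 ∧ G2 = (a2 ∧ a4) ∧ ((a2 ∧ a4) ∧ a1)
G4 = G3 ∨ G2 = ((a2 ∧ a4) ∧ ((a2 ∧ a4) ∧ a1)) ∨ ((a2 ∧ a4) ∧ a1)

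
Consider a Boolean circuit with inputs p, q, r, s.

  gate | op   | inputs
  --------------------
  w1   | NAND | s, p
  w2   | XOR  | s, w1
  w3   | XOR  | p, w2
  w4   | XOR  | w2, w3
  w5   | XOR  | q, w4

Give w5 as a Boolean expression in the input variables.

w1 = s NAND p
w2 = s XOR w1 = s XOR (s NAND p)
w3 = p XOR w2 = p XOR (s XOR (s NAND p))
w4 = w2 XOR w3 = (s XOR (s NAND p)) XOR (p XOR (s XOR (s NAND p)))
w5 = q XOR w4 = q XOR ((s XOR (s NAND p)) XOR (p XOR (s XOR (s NAND p))))

q XOR ((s XOR (s NAND p)) XOR (p XOR (s XOR (s NAND p))))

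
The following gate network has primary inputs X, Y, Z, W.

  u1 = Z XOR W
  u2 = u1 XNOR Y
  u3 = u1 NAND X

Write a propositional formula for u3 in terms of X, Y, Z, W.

(Z XOR W) NAND X

u1 = Z XOR W
u3 = u1 NAND X = (Z XOR W) NAND X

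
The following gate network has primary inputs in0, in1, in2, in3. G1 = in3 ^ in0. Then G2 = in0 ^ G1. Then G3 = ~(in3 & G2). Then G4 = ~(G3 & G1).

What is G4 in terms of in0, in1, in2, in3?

G1 = in3 ^ in0
G2 = in0 ^ G1 = in0 ^ (in3 ^ in0)
G3 = ~(in3 & G2) = ~(in3 & (in0 ^ (in3 ^ in0)))
G4 = ~(G3 & G1) = ~((~(in3 & (in0 ^ (in3 ^ in0)))) & (in3 ^ in0))

~((~(in3 & (in0 ^ (in3 ^ in0)))) & (in3 ^ in0))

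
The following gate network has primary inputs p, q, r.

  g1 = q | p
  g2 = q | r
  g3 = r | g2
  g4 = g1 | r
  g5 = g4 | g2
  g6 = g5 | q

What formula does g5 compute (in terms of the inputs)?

((q | p) | r) | (q | r)

g1 = q | p
g2 = q | r
g4 = g1 | r = (q | p) | r
g5 = g4 | g2 = ((q | p) | r) | (q | r)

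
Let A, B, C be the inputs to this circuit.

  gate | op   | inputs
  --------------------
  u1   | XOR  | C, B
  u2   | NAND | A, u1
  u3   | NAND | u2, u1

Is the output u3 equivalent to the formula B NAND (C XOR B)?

u1 = C XOR B
u2 = A NAND u1 = A NAND (C XOR B)
u3 = u2 NAND u1 = (A NAND (C XOR B)) NAND (C XOR B)
At A=0, B=0, C=1: circuit gives 0, formula gives 1.

No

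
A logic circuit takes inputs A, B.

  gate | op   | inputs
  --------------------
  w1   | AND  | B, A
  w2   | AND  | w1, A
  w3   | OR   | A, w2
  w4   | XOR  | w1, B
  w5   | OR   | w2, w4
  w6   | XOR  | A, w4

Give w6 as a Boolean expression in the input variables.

A XOR ((B AND A) XOR B)

w1 = B AND A
w4 = w1 XOR B = (B AND A) XOR B
w6 = A XOR w4 = A XOR ((B AND A) XOR B)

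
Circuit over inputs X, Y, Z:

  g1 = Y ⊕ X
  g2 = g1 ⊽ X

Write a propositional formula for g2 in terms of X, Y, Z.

g1 = Y ⊕ X
g2 = g1 ⊽ X = (Y ⊕ X) ⊽ X

(Y ⊕ X) ⊽ X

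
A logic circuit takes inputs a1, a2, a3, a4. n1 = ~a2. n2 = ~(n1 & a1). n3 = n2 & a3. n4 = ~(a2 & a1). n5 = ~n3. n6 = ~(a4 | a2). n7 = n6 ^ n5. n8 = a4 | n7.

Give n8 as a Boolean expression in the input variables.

a4 | ((~(a4 | a2)) ^ ~((~(~a2 & a1)) & a3))

n1 = ~a2
n2 = ~(n1 & a1) = ~(~a2 & a1)
n3 = n2 & a3 = (~(~a2 & a1)) & a3
n5 = ~n3 = ~((~(~a2 & a1)) & a3)
n6 = ~(a4 | a2)
n7 = n6 ^ n5 = (~(a4 | a2)) ^ ~((~(~a2 & a1)) & a3)
n8 = a4 | n7 = a4 | ((~(a4 | a2)) ^ ~((~(~a2 & a1)) & a3))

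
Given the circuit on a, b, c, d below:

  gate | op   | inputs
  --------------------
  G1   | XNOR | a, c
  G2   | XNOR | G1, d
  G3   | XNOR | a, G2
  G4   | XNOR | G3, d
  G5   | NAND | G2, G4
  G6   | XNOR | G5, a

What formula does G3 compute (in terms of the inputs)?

G1 = a XNOR c
G2 = G1 XNOR d = (a XNOR c) XNOR d
G3 = a XNOR G2 = a XNOR ((a XNOR c) XNOR d)

a XNOR ((a XNOR c) XNOR d)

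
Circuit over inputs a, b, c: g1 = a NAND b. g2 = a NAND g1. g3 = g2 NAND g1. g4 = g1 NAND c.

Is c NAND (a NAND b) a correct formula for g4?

Yes

g1 = a NAND b
g4 = g1 NAND c = (a NAND b) NAND c
At a=0, b=0, c=1: circuit gives 0, formula gives 0.
At a=0, b=0, c=0: circuit gives 1, formula gives 1.
Agrees on all 8 inputs.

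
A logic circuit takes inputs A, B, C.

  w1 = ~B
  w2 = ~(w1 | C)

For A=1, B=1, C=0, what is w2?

1

w1 = ~1 = 0
w2 = ~(0 | 0) = 1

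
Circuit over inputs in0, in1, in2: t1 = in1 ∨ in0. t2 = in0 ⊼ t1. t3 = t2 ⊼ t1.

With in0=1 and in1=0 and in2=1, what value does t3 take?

1

t1 = 0 ∨ 1 = 1
t2 = 1 ⊼ 1 = 0
t3 = 0 ⊼ 1 = 1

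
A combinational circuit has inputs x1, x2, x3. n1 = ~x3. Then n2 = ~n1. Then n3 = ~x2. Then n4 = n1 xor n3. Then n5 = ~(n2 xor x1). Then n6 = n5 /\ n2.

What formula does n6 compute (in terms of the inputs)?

n1 = ~x3
n2 = ~n1 = ~~x3
n5 = ~(n2 xor x1) = ~(~~x3 xor x1)
n6 = n5 /\ n2 = (~(~~x3 xor x1)) /\ ~~x3

(~(~~x3 xor x1)) /\ ~~x3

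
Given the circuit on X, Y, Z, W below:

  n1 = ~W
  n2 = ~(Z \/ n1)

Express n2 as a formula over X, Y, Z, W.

n1 = ~W
n2 = ~(Z \/ n1) = ~(Z \/ ~W)

~(Z \/ ~W)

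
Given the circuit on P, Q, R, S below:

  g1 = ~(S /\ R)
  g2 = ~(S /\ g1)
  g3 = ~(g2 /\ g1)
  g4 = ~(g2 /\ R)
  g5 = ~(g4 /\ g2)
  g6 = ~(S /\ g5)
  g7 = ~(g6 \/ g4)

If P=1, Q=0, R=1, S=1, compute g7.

1

g1 = ~(1 /\ 1) = 0
g2 = ~(1 /\ 0) = 1
g4 = ~(1 /\ 1) = 0
g5 = ~(0 /\ 1) = 1
g6 = ~(1 /\ 1) = 0
g7 = ~(0 \/ 0) = 1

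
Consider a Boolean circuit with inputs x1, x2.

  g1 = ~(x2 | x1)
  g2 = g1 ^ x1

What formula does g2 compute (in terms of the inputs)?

(~(x2 | x1)) ^ x1

g1 = ~(x2 | x1)
g2 = g1 ^ x1 = (~(x2 | x1)) ^ x1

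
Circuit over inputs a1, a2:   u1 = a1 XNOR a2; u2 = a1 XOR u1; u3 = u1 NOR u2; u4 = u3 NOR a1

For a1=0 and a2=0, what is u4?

u1 = 0 XNOR 0 = 1
u2 = 0 XOR 1 = 1
u3 = 1 NOR 1 = 0
u4 = 0 NOR 0 = 1

1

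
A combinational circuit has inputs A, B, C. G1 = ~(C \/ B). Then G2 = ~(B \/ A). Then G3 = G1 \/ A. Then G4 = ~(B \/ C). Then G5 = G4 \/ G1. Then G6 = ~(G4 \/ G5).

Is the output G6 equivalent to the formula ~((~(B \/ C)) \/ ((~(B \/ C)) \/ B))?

No

G1 = ~(C \/ B)
G4 = ~(B \/ C)
G5 = G4 \/ G1 = (~(B \/ C)) \/ (~(C \/ B))
G6 = ~(G4 \/ G5) = ~((~(B \/ C)) \/ ((~(B \/ C)) \/ (~(C \/ B))))
At A=0, B=1, C=0: circuit gives 1, formula gives 0.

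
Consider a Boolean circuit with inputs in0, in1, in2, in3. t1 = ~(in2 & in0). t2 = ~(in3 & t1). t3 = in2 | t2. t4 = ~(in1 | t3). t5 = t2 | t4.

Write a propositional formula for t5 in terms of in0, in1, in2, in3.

t1 = ~(in2 & in0)
t2 = ~(in3 & t1) = ~(in3 & (~(in2 & in0)))
t3 = in2 | t2 = in2 | (~(in3 & (~(in2 & in0))))
t4 = ~(in1 | t3) = ~(in1 | (in2 | (~(in3 & (~(in2 & in0))))))
t5 = t2 | t4 = (~(in3 & (~(in2 & in0)))) | (~(in1 | (in2 | (~(in3 & (~(in2 & in0)))))))

(~(in3 & (~(in2 & in0)))) | (~(in1 | (in2 | (~(in3 & (~(in2 & in0)))))))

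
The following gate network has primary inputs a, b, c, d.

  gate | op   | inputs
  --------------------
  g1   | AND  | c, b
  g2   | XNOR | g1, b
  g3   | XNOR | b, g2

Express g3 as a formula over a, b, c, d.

g1 = c AND b
g2 = g1 XNOR b = (c AND b) XNOR b
g3 = b XNOR g2 = b XNOR ((c AND b) XNOR b)

b XNOR ((c AND b) XNOR b)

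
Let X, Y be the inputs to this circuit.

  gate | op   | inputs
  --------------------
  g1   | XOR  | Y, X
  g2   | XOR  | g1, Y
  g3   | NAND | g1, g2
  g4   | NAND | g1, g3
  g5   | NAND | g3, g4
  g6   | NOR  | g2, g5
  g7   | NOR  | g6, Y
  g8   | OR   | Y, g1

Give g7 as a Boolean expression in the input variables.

(((Y XOR X) XOR Y) NOR (((Y XOR X) NAND ((Y XOR X) XOR Y)) NAND ((Y XOR X) NAND ((Y XOR X) NAND ((Y XOR X) XOR Y))))) NOR Y

g1 = Y XOR X
g2 = g1 XOR Y = (Y XOR X) XOR Y
g3 = g1 NAND g2 = (Y XOR X) NAND ((Y XOR X) XOR Y)
g4 = g1 NAND g3 = (Y XOR X) NAND ((Y XOR X) NAND ((Y XOR X) XOR Y))
g5 = g3 NAND g4 = ((Y XOR X) NAND ((Y XOR X) XOR Y)) NAND ((Y XOR X) NAND ((Y XOR X) NAND ((Y XOR X) XOR Y)))
g6 = g2 NOR g5 = ((Y XOR X) XOR Y) NOR (((Y XOR X) NAND ((Y XOR X) XOR Y)) NAND ((Y XOR X) NAND ((Y XOR X) NAND ((Y XOR X) XOR Y))))
g7 = g6 NOR Y = (((Y XOR X) XOR Y) NOR (((Y XOR X) NAND ((Y XOR X) XOR Y)) NAND ((Y XOR X) NAND ((Y XOR X) NAND ((Y XOR X) XOR Y))))) NOR Y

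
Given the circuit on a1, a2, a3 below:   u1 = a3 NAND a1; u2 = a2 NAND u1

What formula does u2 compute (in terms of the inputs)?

u1 = a3 NAND a1
u2 = a2 NAND u1 = a2 NAND (a3 NAND a1)

a2 NAND (a3 NAND a1)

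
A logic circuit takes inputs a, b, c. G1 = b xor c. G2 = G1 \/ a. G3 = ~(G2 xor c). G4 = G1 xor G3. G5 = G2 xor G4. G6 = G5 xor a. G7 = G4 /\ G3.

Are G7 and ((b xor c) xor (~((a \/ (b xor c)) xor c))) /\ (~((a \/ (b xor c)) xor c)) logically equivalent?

G1 = b xor c
G2 = G1 \/ a = (b xor c) \/ a
G3 = ~(G2 xor c) = ~(((b xor c) \/ a) xor c)
G4 = G1 xor G3 = (b xor c) xor (~(((b xor c) \/ a) xor c))
G7 = G4 /\ G3 = ((b xor c) xor (~(((b xor c) \/ a) xor c))) /\ (~(((b xor c) \/ a) xor c))
At a=0, b=0, c=1: circuit gives 0, formula gives 0.
At a=0, b=0, c=0: circuit gives 1, formula gives 1.
Agrees on all 8 inputs.

Yes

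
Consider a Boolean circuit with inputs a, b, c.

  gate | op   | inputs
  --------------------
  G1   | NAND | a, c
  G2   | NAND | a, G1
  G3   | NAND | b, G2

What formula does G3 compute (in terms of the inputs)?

G1 = a NAND c
G2 = a NAND G1 = a NAND (a NAND c)
G3 = b NAND G2 = b NAND (a NAND (a NAND c))

b NAND (a NAND (a NAND c))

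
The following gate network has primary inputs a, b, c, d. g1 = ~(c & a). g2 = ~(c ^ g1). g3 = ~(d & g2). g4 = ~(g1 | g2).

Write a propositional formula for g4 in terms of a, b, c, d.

~((~(c & a)) | (~(c ^ (~(c & a)))))

g1 = ~(c & a)
g2 = ~(c ^ g1) = ~(c ^ (~(c & a)))
g4 = ~(g1 | g2) = ~((~(c & a)) | (~(c ^ (~(c & a)))))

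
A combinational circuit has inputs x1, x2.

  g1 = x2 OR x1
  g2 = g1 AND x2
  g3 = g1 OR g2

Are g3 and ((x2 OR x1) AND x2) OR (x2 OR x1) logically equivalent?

g1 = x2 OR x1
g2 = g1 AND x2 = (x2 OR x1) AND x2
g3 = g1 OR g2 = (x2 OR x1) OR ((x2 OR x1) AND x2)
At x1=0, x2=0: circuit gives 0, formula gives 0.
At x1=0, x2=1: circuit gives 1, formula gives 1.
Agrees on all 4 inputs.

Yes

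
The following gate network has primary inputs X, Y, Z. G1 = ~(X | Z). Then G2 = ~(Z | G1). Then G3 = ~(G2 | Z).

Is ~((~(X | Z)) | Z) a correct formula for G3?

No

G1 = ~(X | Z)
G2 = ~(Z | G1) = ~(Z | (~(X | Z)))
G3 = ~(G2 | Z) = ~((~(Z | (~(X | Z)))) | Z)
At X=0, Y=0, Z=0: circuit gives 1, formula gives 0.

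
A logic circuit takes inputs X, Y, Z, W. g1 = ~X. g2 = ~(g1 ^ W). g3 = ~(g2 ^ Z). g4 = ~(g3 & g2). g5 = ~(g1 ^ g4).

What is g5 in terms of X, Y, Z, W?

~(~X ^ (~((~((~(~X ^ W)) ^ Z)) & (~(~X ^ W)))))

g1 = ~X
g2 = ~(g1 ^ W) = ~(~X ^ W)
g3 = ~(g2 ^ Z) = ~((~(~X ^ W)) ^ Z)
g4 = ~(g3 & g2) = ~((~((~(~X ^ W)) ^ Z)) & (~(~X ^ W)))
g5 = ~(g1 ^ g4) = ~(~X ^ (~((~((~(~X ^ W)) ^ Z)) & (~(~X ^ W)))))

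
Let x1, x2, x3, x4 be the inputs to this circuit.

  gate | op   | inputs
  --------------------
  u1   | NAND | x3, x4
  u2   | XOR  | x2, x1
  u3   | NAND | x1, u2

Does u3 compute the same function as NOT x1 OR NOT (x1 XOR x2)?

Yes

u2 = x2 XOR x1
u3 = x1 NAND u2 = x1 NAND (x2 XOR x1)
At x1=1, x2=0, x3=0, x4=0: circuit gives 0, formula gives 0.
At x1=0, x2=0, x3=0, x4=0: circuit gives 1, formula gives 1.
Agrees on all 16 inputs.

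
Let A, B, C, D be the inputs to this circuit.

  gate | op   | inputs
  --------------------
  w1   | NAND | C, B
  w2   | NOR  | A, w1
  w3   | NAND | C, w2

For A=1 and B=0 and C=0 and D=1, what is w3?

1

w1 = 0 NAND 0 = 1
w2 = 1 NOR 1 = 0
w3 = 0 NAND 0 = 1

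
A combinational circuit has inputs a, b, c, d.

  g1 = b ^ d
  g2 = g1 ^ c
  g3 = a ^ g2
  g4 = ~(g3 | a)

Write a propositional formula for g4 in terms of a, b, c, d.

~((a ^ ((b ^ d) ^ c)) | a)

g1 = b ^ d
g2 = g1 ^ c = (b ^ d) ^ c
g3 = a ^ g2 = a ^ ((b ^ d) ^ c)
g4 = ~(g3 | a) = ~((a ^ ((b ^ d) ^ c)) | a)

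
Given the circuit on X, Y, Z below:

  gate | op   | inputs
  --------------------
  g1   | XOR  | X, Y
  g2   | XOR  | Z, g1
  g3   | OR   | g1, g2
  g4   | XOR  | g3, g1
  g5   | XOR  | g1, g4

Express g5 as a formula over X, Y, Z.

g1 = X XOR Y
g2 = Z XOR g1 = Z XOR (X XOR Y)
g3 = g1 OR g2 = (X XOR Y) OR (Z XOR (X XOR Y))
g4 = g3 XOR g1 = ((X XOR Y) OR (Z XOR (X XOR Y))) XOR (X XOR Y)
g5 = g1 XOR g4 = (X XOR Y) XOR (((X XOR Y) OR (Z XOR (X XOR Y))) XOR (X XOR Y))

(X XOR Y) XOR (((X XOR Y) OR (Z XOR (X XOR Y))) XOR (X XOR Y))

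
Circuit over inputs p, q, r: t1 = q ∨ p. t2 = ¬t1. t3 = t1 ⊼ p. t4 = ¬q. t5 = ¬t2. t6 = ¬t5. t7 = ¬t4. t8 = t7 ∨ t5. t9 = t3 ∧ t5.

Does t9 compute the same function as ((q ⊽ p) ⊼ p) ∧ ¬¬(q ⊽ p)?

No

t1 = q ∨ p
t2 = ¬t1 = ¬(q ∨ p)
t3 = t1 ⊼ p = (q ∨ p) ⊼ p
t5 = ¬t2 = ¬¬(q ∨ p)
t9 = t3 ∧ t5 = ((q ∨ p) ⊼ p) ∧ ¬¬(q ∨ p)
At p=0, q=0, r=0: circuit gives 0, formula gives 1.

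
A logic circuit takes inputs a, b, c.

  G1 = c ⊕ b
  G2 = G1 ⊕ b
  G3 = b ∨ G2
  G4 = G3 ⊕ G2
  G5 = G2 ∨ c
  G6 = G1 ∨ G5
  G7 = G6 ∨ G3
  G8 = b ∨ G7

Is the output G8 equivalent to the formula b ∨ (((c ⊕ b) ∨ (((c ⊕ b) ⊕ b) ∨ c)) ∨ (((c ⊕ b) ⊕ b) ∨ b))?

G1 = c ⊕ b
G2 = G1 ⊕ b = (c ⊕ b) ⊕ b
G3 = b ∨ G2 = b ∨ ((c ⊕ b) ⊕ b)
G5 = G2 ∨ c = ((c ⊕ b) ⊕ b) ∨ c
G6 = G1 ∨ G5 = (c ⊕ b) ∨ (((c ⊕ b) ⊕ b) ∨ c)
G7 = G6 ∨ G3 = ((c ⊕ b) ∨ (((c ⊕ b) ⊕ b) ∨ c)) ∨ (b ∨ ((c ⊕ b) ⊕ b))
G8 = b ∨ G7 = b ∨ (((c ⊕ b) ∨ (((c ⊕ b) ⊕ b) ∨ c)) ∨ (b ∨ ((c ⊕ b) ⊕ b)))
At a=0, b=0, c=0: circuit gives 0, formula gives 0.
At a=0, b=0, c=1: circuit gives 1, formula gives 1.
Agrees on all 8 inputs.

Yes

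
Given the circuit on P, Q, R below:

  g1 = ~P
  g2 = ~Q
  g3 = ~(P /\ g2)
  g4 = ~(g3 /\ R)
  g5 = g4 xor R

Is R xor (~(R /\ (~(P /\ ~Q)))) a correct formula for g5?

Yes

g2 = ~Q
g3 = ~(P /\ g2) = ~(P /\ ~Q)
g4 = ~(g3 /\ R) = ~((~(P /\ ~Q)) /\ R)
g5 = g4 xor R = (~((~(P /\ ~Q)) /\ R)) xor R
At P=1, Q=0, R=1: circuit gives 0, formula gives 0.
At P=0, Q=0, R=0: circuit gives 1, formula gives 1.
Agrees on all 8 inputs.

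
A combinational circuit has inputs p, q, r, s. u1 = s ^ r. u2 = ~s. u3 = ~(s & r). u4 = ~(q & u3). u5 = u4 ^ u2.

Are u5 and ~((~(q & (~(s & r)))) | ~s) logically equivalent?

No

u2 = ~s
u3 = ~(s & r)
u4 = ~(q & u3) = ~(q & (~(s & r)))
u5 = u4 ^ u2 = (~(q & (~(s & r)))) ^ ~s
At p=0, q=0, r=0, s=1: circuit gives 1, formula gives 0.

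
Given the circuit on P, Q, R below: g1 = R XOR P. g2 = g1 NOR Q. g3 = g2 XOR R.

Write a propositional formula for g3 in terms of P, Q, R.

g1 = R XOR P
g2 = g1 NOR Q = (R XOR P) NOR Q
g3 = g2 XOR R = ((R XOR P) NOR Q) XOR R

((R XOR P) NOR Q) XOR R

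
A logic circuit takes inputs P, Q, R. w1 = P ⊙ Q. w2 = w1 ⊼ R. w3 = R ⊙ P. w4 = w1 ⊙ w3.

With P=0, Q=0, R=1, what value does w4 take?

w1 = 0 ⊙ 0 = 1
w3 = 1 ⊙ 0 = 0
w4 = 1 ⊙ 0 = 0

0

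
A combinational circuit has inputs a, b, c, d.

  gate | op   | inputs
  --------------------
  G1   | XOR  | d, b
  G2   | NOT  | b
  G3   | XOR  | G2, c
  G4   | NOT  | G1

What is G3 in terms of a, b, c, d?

G2 = NOT b
G3 = G2 XOR c = NOT b XOR c

NOT b XOR c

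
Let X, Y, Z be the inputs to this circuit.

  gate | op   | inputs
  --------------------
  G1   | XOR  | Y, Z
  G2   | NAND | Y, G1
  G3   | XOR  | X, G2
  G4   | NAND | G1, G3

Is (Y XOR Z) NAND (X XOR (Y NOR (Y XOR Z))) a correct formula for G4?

No

G1 = Y XOR Z
G2 = Y NAND G1 = Y NAND (Y XOR Z)
G3 = X XOR G2 = X XOR (Y NAND (Y XOR Z))
G4 = G1 NAND G3 = (Y XOR Z) NAND (X XOR (Y NAND (Y XOR Z)))
At X=0, Y=0, Z=1: circuit gives 0, formula gives 1.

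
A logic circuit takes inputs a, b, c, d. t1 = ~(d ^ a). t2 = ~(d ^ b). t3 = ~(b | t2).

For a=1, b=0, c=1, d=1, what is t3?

t2 = ~(1 ^ 0) = 0
t3 = ~(0 | 0) = 1

1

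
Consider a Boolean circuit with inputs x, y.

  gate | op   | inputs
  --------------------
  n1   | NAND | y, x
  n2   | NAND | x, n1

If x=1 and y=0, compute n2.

0

n1 = 0 NAND 1 = 1
n2 = 1 NAND 1 = 0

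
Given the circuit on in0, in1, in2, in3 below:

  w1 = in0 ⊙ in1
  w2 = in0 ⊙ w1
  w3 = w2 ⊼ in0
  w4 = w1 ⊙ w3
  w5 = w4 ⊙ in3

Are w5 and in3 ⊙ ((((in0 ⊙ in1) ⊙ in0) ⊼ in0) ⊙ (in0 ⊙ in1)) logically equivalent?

w1 = in0 ⊙ in1
w2 = in0 ⊙ w1 = in0 ⊙ (in0 ⊙ in1)
w3 = w2 ⊼ in0 = (in0 ⊙ (in0 ⊙ in1)) ⊼ in0
w4 = w1 ⊙ w3 = (in0 ⊙ in1) ⊙ ((in0 ⊙ (in0 ⊙ in1)) ⊼ in0)
w5 = w4 ⊙ in3 = ((in0 ⊙ in1) ⊙ ((in0 ⊙ (in0 ⊙ in1)) ⊼ in0)) ⊙ in3
At in0=0, in1=0, in2=0, in3=0: circuit gives 0, formula gives 0.
At in0=0, in1=0, in2=0, in3=1: circuit gives 1, formula gives 1.
Agrees on all 16 inputs.

Yes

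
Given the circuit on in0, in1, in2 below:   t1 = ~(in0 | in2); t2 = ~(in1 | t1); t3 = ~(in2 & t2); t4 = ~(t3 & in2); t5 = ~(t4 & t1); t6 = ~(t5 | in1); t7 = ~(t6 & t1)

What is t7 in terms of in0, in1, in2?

~((~((~((~((~(in2 & (~(in1 | (~(in0 | in2)))))) & in2)) & (~(in0 | in2)))) | in1)) & (~(in0 | in2)))

t1 = ~(in0 | in2)
t2 = ~(in1 | t1) = ~(in1 | (~(in0 | in2)))
t3 = ~(in2 & t2) = ~(in2 & (~(in1 | (~(in0 | in2)))))
t4 = ~(t3 & in2) = ~((~(in2 & (~(in1 | (~(in0 | in2)))))) & in2)
t5 = ~(t4 & t1) = ~((~((~(in2 & (~(in1 | (~(in0 | in2)))))) & in2)) & (~(in0 | in2)))
t6 = ~(t5 | in1) = ~((~((~((~(in2 & (~(in1 | (~(in0 | in2)))))) & in2)) & (~(in0 | in2)))) | in1)
t7 = ~(t6 & t1) = ~((~((~((~((~(in2 & (~(in1 | (~(in0 | in2)))))) & in2)) & (~(in0 | in2)))) | in1)) & (~(in0 | in2)))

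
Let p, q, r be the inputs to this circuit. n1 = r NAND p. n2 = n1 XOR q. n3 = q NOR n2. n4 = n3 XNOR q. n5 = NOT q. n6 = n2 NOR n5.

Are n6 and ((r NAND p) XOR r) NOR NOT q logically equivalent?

n1 = r NAND p
n2 = n1 XOR q = (r NAND p) XOR q
n5 = NOT q
n6 = n2 NOR n5 = ((r NAND p) XOR q) NOR NOT q
At p=0, q=1, r=0: circuit gives 1, formula gives 0.

No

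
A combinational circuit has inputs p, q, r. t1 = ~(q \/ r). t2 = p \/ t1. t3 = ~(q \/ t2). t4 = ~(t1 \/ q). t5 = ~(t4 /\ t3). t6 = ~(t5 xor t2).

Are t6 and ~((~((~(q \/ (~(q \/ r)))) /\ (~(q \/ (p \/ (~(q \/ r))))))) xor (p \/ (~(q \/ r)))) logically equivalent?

t1 = ~(q \/ r)
t2 = p \/ t1 = p \/ (~(q \/ r))
t3 = ~(q \/ t2) = ~(q \/ (p \/ (~(q \/ r))))
t4 = ~(t1 \/ q) = ~((~(q \/ r)) \/ q)
t5 = ~(t4 /\ t3) = ~((~((~(q \/ r)) \/ q)) /\ (~(q \/ (p \/ (~(q \/ r))))))
t6 = ~(t5 xor t2) = ~((~((~((~(q \/ r)) \/ q)) /\ (~(q \/ (p \/ (~(q \/ r))))))) xor (p \/ (~(q \/ r))))
At p=0, q=1, r=0: circuit gives 0, formula gives 0.
At p=0, q=0, r=0: circuit gives 1, formula gives 1.
Agrees on all 8 inputs.

Yes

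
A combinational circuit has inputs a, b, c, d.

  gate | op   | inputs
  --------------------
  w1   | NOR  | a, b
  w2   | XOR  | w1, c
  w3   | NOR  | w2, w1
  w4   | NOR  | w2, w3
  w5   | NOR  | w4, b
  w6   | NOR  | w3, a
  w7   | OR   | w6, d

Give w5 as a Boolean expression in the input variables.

(((a NOR b) XOR c) NOR (((a NOR b) XOR c) NOR (a NOR b))) NOR b

w1 = a NOR b
w2 = w1 XOR c = (a NOR b) XOR c
w3 = w2 NOR w1 = ((a NOR b) XOR c) NOR (a NOR b)
w4 = w2 NOR w3 = ((a NOR b) XOR c) NOR (((a NOR b) XOR c) NOR (a NOR b))
w5 = w4 NOR b = (((a NOR b) XOR c) NOR (((a NOR b) XOR c) NOR (a NOR b))) NOR b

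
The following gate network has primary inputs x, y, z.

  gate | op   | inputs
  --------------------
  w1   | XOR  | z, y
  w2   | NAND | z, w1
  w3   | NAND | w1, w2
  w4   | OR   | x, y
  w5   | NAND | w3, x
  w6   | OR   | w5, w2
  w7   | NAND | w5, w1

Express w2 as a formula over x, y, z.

w1 = z XOR y
w2 = z NAND w1 = z NAND (z XOR y)

z NAND (z XOR y)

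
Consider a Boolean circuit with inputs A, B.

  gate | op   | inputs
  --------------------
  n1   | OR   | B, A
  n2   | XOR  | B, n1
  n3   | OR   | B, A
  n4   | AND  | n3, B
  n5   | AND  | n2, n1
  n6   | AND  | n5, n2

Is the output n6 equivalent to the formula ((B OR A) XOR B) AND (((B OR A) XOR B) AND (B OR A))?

n1 = B OR A
n2 = B XOR n1 = B XOR (B OR A)
n5 = n2 AND n1 = (B XOR (B OR A)) AND (B OR A)
n6 = n5 AND n2 = ((B XOR (B OR A)) AND (B OR A)) AND (B XOR (B OR A))
At A=0, B=0: circuit gives 0, formula gives 0.
At A=1, B=0: circuit gives 1, formula gives 1.
Agrees on all 4 inputs.

Yes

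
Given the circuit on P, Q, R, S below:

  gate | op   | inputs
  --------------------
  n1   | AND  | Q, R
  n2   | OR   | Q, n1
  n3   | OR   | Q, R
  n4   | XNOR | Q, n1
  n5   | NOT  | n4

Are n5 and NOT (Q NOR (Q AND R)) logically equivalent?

n1 = Q AND R
n4 = Q XNOR n1 = Q XNOR (Q AND R)
n5 = NOT n4 = NOT (Q XNOR (Q AND R))
At P=0, Q=1, R=1, S=0: circuit gives 0, formula gives 1.

No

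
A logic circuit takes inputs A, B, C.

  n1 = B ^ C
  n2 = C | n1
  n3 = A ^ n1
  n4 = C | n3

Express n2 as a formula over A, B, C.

C | (B ^ C)

n1 = B ^ C
n2 = C | n1 = C | (B ^ C)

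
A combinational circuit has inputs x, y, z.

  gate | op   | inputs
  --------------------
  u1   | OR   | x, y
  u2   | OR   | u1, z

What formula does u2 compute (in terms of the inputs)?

u1 = x OR y
u2 = u1 OR z = (x OR y) OR z

(x OR y) OR z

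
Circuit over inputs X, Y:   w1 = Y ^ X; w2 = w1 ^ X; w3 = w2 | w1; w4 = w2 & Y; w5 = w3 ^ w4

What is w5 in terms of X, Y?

(((Y ^ X) ^ X) | (Y ^ X)) ^ (((Y ^ X) ^ X) & Y)

w1 = Y ^ X
w2 = w1 ^ X = (Y ^ X) ^ X
w3 = w2 | w1 = ((Y ^ X) ^ X) | (Y ^ X)
w4 = w2 & Y = ((Y ^ X) ^ X) & Y
w5 = w3 ^ w4 = (((Y ^ X) ^ X) | (Y ^ X)) ^ (((Y ^ X) ^ X) & Y)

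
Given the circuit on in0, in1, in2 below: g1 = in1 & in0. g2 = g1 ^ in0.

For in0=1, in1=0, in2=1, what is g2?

g1 = 0 & 1 = 0
g2 = 0 ^ 1 = 1

1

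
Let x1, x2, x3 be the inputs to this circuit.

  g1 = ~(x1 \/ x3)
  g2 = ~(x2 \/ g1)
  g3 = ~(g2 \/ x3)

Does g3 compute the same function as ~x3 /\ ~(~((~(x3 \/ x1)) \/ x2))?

g1 = ~(x1 \/ x3)
g2 = ~(x2 \/ g1) = ~(x2 \/ (~(x1 \/ x3)))
g3 = ~(g2 \/ x3) = ~((~(x2 \/ (~(x1 \/ x3)))) \/ x3)
At x1=0, x2=0, x3=1: circuit gives 0, formula gives 0.
At x1=0, x2=0, x3=0: circuit gives 1, formula gives 1.
Agrees on all 8 inputs.

Yes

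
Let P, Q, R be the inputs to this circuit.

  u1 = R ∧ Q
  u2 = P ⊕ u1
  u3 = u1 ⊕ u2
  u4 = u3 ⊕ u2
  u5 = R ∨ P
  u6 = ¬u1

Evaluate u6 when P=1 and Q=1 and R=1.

0

u1 = 1 ∧ 1 = 1
u6 = ¬1 = 0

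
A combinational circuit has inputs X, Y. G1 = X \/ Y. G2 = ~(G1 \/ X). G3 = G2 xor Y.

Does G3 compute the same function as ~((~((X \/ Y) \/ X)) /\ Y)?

No

G1 = X \/ Y
G2 = ~(G1 \/ X) = ~((X \/ Y) \/ X)
G3 = G2 xor Y = (~((X \/ Y) \/ X)) xor Y
At X=1, Y=0: circuit gives 0, formula gives 1.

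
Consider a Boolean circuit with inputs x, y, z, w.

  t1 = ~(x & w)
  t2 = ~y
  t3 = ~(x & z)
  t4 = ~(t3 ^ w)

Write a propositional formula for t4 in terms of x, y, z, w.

~((~(x & z)) ^ w)

t3 = ~(x & z)
t4 = ~(t3 ^ w) = ~((~(x & z)) ^ w)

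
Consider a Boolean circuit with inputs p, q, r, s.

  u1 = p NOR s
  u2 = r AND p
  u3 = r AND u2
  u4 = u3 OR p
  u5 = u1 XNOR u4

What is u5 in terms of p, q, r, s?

(p NOR s) XNOR ((r AND (r AND p)) OR p)

u1 = p NOR s
u2 = r AND p
u3 = r AND u2 = r AND (r AND p)
u4 = u3 OR p = (r AND (r AND p)) OR p
u5 = u1 XNOR u4 = (p NOR s) XNOR ((r AND (r AND p)) OR p)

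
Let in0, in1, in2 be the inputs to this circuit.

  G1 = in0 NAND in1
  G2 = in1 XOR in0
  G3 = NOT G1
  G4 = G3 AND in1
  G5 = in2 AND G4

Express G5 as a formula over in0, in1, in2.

G1 = in0 NAND in1
G3 = NOT G1 = NOT (in0 NAND in1)
G4 = G3 AND in1 = NOT (in0 NAND in1) AND in1
G5 = in2 AND G4 = in2 AND (NOT (in0 NAND in1) AND in1)

in2 AND (NOT (in0 NAND in1) AND in1)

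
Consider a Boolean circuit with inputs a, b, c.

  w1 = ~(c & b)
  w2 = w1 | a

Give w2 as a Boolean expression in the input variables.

w1 = ~(c & b)
w2 = w1 | a = (~(c & b)) | a

(~(c & b)) | a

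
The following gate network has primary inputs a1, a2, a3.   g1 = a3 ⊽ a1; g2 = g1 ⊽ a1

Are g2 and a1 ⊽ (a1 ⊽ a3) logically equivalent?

g1 = a3 ⊽ a1
g2 = g1 ⊽ a1 = (a3 ⊽ a1) ⊽ a1
At a1=0, a2=0, a3=0: circuit gives 0, formula gives 0.
At a1=0, a2=0, a3=1: circuit gives 1, formula gives 1.
Agrees on all 8 inputs.

Yes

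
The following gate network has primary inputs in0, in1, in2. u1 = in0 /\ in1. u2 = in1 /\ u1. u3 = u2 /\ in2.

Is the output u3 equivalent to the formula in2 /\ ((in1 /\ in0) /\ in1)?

u1 = in0 /\ in1
u2 = in1 /\ u1 = in1 /\ (in0 /\ in1)
u3 = u2 /\ in2 = (in1 /\ (in0 /\ in1)) /\ in2
At in0=0, in1=0, in2=0: circuit gives 0, formula gives 0.
At in0=1, in1=1, in2=1: circuit gives 1, formula gives 1.
Agrees on all 8 inputs.

Yes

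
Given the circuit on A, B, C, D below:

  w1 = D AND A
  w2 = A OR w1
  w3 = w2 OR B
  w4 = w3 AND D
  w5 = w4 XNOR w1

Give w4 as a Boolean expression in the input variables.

((A OR (D AND A)) OR B) AND D

w1 = D AND A
w2 = A OR w1 = A OR (D AND A)
w3 = w2 OR B = (A OR (D AND A)) OR B
w4 = w3 AND D = ((A OR (D AND A)) OR B) AND D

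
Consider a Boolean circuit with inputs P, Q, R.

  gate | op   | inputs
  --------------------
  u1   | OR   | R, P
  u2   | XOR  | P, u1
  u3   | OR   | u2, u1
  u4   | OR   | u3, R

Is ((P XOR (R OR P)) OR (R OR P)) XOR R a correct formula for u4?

u1 = R OR P
u2 = P XOR u1 = P XOR (R OR P)
u3 = u2 OR u1 = (P XOR (R OR P)) OR (R OR P)
u4 = u3 OR R = ((P XOR (R OR P)) OR (R OR P)) OR R
At P=0, Q=0, R=1: circuit gives 1, formula gives 0.

No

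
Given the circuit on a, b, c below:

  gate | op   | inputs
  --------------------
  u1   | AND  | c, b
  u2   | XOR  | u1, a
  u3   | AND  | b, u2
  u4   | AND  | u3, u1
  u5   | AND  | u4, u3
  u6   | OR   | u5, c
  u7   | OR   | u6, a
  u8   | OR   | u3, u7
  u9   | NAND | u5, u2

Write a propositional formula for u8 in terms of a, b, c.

(b AND ((c AND b) XOR a)) OR (((((b AND ((c AND b) XOR a)) AND (c AND b)) AND (b AND ((c AND b) XOR a))) OR c) OR a)

u1 = c AND b
u2 = u1 XOR a = (c AND b) XOR a
u3 = b AND u2 = b AND ((c AND b) XOR a)
u4 = u3 AND u1 = (b AND ((c AND b) XOR a)) AND (c AND b)
u5 = u4 AND u3 = ((b AND ((c AND b) XOR a)) AND (c AND b)) AND (b AND ((c AND b) XOR a))
u6 = u5 OR c = (((b AND ((c AND b) XOR a)) AND (c AND b)) AND (b AND ((c AND b) XOR a))) OR c
u7 = u6 OR a = ((((b AND ((c AND b) XOR a)) AND (c AND b)) AND (b AND ((c AND b) XOR a))) OR c) OR a
u8 = u3 OR u7 = (b AND ((c AND b) XOR a)) OR (((((b AND ((c AND b) XOR a)) AND (c AND b)) AND (b AND ((c AND b) XOR a))) OR c) OR a)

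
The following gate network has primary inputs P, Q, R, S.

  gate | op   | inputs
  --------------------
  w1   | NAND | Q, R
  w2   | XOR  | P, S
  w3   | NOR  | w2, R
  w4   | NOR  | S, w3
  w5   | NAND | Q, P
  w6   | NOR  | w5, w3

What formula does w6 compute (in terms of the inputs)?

(Q NAND P) NOR ((P XOR S) NOR R)

w2 = P XOR S
w3 = w2 NOR R = (P XOR S) NOR R
w5 = Q NAND P
w6 = w5 NOR w3 = (Q NAND P) NOR ((P XOR S) NOR R)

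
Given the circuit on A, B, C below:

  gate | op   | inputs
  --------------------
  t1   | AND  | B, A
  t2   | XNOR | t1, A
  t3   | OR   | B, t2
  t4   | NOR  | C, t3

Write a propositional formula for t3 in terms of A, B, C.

t1 = B AND A
t2 = t1 XNOR A = (B AND A) XNOR A
t3 = B OR t2 = B OR ((B AND A) XNOR A)

B OR ((B AND A) XNOR A)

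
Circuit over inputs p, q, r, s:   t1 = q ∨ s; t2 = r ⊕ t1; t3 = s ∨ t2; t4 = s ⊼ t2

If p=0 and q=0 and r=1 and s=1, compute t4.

1

t1 = 0 ∨ 1 = 1
t2 = 1 ⊕ 1 = 0
t4 = 1 ⊼ 0 = 1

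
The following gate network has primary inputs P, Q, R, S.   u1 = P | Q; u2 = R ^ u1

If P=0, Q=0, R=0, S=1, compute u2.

u1 = 0 | 0 = 0
u2 = 0 ^ 0 = 0

0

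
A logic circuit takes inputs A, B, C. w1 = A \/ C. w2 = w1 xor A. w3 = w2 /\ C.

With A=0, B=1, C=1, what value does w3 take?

1

w1 = 0 \/ 1 = 1
w2 = 1 xor 0 = 1
w3 = 1 /\ 1 = 1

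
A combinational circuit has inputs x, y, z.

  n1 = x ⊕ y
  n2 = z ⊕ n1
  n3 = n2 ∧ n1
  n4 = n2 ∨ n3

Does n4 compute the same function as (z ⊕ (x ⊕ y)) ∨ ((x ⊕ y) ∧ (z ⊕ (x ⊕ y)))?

Yes

n1 = x ⊕ y
n2 = z ⊕ n1 = z ⊕ (x ⊕ y)
n3 = n2 ∧ n1 = (z ⊕ (x ⊕ y)) ∧ (x ⊕ y)
n4 = n2 ∨ n3 = (z ⊕ (x ⊕ y)) ∨ ((z ⊕ (x ⊕ y)) ∧ (x ⊕ y))
At x=0, y=0, z=0: circuit gives 0, formula gives 0.
At x=0, y=0, z=1: circuit gives 1, formula gives 1.
Agrees on all 8 inputs.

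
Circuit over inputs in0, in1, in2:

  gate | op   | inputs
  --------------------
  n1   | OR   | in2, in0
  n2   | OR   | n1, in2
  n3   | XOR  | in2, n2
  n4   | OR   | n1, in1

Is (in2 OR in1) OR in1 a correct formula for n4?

n1 = in2 OR in0
n4 = n1 OR in1 = (in2 OR in0) OR in1
At in0=1, in1=0, in2=0: circuit gives 1, formula gives 0.

No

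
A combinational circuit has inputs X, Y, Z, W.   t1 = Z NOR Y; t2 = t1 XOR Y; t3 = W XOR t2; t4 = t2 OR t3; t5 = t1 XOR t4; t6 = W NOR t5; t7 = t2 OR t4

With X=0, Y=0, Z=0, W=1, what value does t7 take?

1

t1 = 0 NOR 0 = 1
t2 = 1 XOR 0 = 1
t3 = 1 XOR 1 = 0
t4 = 1 OR 0 = 1
t7 = 1 OR 1 = 1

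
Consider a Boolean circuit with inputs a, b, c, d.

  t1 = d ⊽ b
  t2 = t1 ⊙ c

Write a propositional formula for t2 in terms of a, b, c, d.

t1 = d ⊽ b
t2 = t1 ⊙ c = (d ⊽ b) ⊙ c

(d ⊽ b) ⊙ c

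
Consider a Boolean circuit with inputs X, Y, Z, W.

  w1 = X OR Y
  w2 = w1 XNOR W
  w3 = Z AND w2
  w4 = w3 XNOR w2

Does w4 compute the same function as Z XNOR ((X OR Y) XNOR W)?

w1 = X OR Y
w2 = w1 XNOR W = (X OR Y) XNOR W
w3 = Z AND w2 = Z AND ((X OR Y) XNOR W)
w4 = w3 XNOR w2 = (Z AND ((X OR Y) XNOR W)) XNOR ((X OR Y) XNOR W)
At X=0, Y=0, Z=1, W=1: circuit gives 1, formula gives 0.

No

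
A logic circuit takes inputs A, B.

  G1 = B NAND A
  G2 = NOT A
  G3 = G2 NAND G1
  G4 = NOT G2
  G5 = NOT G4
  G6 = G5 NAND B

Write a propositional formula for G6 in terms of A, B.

G2 = NOT A
G4 = NOT G2 = NOT NOT A
G5 = NOT G4 = NOT NOT NOT A
G6 = G5 NAND B = NOT NOT NOT A NAND B

NOT NOT NOT A NAND B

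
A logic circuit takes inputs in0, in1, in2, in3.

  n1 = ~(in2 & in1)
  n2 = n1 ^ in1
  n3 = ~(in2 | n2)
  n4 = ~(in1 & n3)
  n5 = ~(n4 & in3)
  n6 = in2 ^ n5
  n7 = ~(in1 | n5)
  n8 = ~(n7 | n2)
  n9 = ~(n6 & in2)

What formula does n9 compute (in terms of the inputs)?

~((in2 ^ (~((~(in1 & (~(in2 | ((~(in2 & in1)) ^ in1))))) & in3))) & in2)

n1 = ~(in2 & in1)
n2 = n1 ^ in1 = (~(in2 & in1)) ^ in1
n3 = ~(in2 | n2) = ~(in2 | ((~(in2 & in1)) ^ in1))
n4 = ~(in1 & n3) = ~(in1 & (~(in2 | ((~(in2 & in1)) ^ in1))))
n5 = ~(n4 & in3) = ~((~(in1 & (~(in2 | ((~(in2 & in1)) ^ in1))))) & in3)
n6 = in2 ^ n5 = in2 ^ (~((~(in1 & (~(in2 | ((~(in2 & in1)) ^ in1))))) & in3))
n9 = ~(n6 & in2) = ~((in2 ^ (~((~(in1 & (~(in2 | ((~(in2 & in1)) ^ in1))))) & in3))) & in2)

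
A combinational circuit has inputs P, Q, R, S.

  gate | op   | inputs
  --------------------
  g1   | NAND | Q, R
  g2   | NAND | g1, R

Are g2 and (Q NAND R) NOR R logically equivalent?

No

g1 = Q NAND R
g2 = g1 NAND R = (Q NAND R) NAND R
At P=0, Q=0, R=0, S=0: circuit gives 1, formula gives 0.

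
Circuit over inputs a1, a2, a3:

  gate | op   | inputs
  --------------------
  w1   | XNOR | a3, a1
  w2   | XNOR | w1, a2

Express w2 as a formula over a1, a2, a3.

(a3 XNOR a1) XNOR a2

w1 = a3 XNOR a1
w2 = w1 XNOR a2 = (a3 XNOR a1) XNOR a2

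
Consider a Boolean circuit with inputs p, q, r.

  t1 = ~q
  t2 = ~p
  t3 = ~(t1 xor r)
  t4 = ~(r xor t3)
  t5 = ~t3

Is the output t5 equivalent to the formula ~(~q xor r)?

t1 = ~q
t3 = ~(t1 xor r) = ~(~q xor r)
t5 = ~t3 = ~(~(~q xor r))
At p=0, q=0, r=0: circuit gives 1, formula gives 0.

No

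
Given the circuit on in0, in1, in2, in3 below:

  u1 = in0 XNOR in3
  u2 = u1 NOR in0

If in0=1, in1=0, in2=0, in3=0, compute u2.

u1 = 1 XNOR 0 = 0
u2 = 0 NOR 1 = 0

0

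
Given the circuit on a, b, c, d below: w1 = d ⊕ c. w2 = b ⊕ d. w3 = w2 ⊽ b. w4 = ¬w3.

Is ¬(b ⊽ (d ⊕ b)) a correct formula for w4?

Yes

w2 = b ⊕ d
w3 = w2 ⊽ b = (b ⊕ d) ⊽ b
w4 = ¬w3 = ¬((b ⊕ d) ⊽ b)
At a=0, b=0, c=0, d=0: circuit gives 0, formula gives 0.
At a=0, b=0, c=0, d=1: circuit gives 1, formula gives 1.
Agrees on all 16 inputs.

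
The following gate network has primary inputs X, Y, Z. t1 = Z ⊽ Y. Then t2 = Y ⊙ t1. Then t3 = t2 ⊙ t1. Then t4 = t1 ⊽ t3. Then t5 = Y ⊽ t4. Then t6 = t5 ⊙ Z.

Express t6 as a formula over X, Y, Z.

(Y ⊽ ((Z ⊽ Y) ⊽ ((Y ⊙ (Z ⊽ Y)) ⊙ (Z ⊽ Y)))) ⊙ Z

t1 = Z ⊽ Y
t2 = Y ⊙ t1 = Y ⊙ (Z ⊽ Y)
t3 = t2 ⊙ t1 = (Y ⊙ (Z ⊽ Y)) ⊙ (Z ⊽ Y)
t4 = t1 ⊽ t3 = (Z ⊽ Y) ⊽ ((Y ⊙ (Z ⊽ Y)) ⊙ (Z ⊽ Y))
t5 = Y ⊽ t4 = Y ⊽ ((Z ⊽ Y) ⊽ ((Y ⊙ (Z ⊽ Y)) ⊙ (Z ⊽ Y)))
t6 = t5 ⊙ Z = (Y ⊽ ((Z ⊽ Y) ⊽ ((Y ⊙ (Z ⊽ Y)) ⊙ (Z ⊽ Y)))) ⊙ Z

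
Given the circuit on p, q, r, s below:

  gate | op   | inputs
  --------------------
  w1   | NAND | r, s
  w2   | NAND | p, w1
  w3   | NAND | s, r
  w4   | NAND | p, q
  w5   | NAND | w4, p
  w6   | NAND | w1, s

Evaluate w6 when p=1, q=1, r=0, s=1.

w1 = 0 NAND 1 = 1
w6 = 1 NAND 1 = 0

0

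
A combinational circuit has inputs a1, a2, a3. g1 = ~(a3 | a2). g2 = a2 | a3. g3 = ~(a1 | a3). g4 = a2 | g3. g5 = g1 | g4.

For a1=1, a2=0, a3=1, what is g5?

g1 = ~(1 | 0) = 0
g3 = ~(1 | 1) = 0
g4 = 0 | 0 = 0
g5 = 0 | 0 = 0

0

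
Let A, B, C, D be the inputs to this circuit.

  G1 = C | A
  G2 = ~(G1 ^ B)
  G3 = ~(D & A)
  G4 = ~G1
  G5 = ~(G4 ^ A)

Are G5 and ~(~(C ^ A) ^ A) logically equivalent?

No

G1 = C | A
G4 = ~G1 = ~(C | A)
G5 = ~(G4 ^ A) = ~(~(C | A) ^ A)
At A=1, B=0, C=1, D=0: circuit gives 0, formula gives 1.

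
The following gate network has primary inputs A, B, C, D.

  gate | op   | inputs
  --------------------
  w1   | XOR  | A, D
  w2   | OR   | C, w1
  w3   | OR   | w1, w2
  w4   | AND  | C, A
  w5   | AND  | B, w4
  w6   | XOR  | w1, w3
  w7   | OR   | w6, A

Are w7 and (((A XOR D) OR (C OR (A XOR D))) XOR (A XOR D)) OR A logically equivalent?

Yes

w1 = A XOR D
w2 = C OR w1 = C OR (A XOR D)
w3 = w1 OR w2 = (A XOR D) OR (C OR (A XOR D))
w6 = w1 XOR w3 = (A XOR D) XOR ((A XOR D) OR (C OR (A XOR D)))
w7 = w6 OR A = ((A XOR D) XOR ((A XOR D) OR (C OR (A XOR D)))) OR A
At A=0, B=0, C=0, D=0: circuit gives 0, formula gives 0.
At A=0, B=0, C=1, D=0: circuit gives 1, formula gives 1.
Agrees on all 16 inputs.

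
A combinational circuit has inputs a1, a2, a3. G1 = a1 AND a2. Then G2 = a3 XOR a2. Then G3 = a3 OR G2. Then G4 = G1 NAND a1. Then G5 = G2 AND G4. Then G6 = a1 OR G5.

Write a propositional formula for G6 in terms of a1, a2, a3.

G1 = a1 AND a2
G2 = a3 XOR a2
G4 = G1 NAND a1 = (a1 AND a2) NAND a1
G5 = G2 AND G4 = (a3 XOR a2) AND ((a1 AND a2) NAND a1)
G6 = a1 OR G5 = a1 OR ((a3 XOR a2) AND ((a1 AND a2) NAND a1))

a1 OR ((a3 XOR a2) AND ((a1 AND a2) NAND a1))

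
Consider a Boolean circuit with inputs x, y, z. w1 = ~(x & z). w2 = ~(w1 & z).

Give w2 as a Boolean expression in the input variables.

~((~(x & z)) & z)

w1 = ~(x & z)
w2 = ~(w1 & z) = ~((~(x & z)) & z)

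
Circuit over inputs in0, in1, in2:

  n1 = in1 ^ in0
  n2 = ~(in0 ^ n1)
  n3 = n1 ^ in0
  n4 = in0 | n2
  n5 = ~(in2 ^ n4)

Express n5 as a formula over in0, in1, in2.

~(in2 ^ (in0 | (~(in0 ^ (in1 ^ in0)))))

n1 = in1 ^ in0
n2 = ~(in0 ^ n1) = ~(in0 ^ (in1 ^ in0))
n4 = in0 | n2 = in0 | (~(in0 ^ (in1 ^ in0)))
n5 = ~(in2 ^ n4) = ~(in2 ^ (in0 | (~(in0 ^ (in1 ^ in0)))))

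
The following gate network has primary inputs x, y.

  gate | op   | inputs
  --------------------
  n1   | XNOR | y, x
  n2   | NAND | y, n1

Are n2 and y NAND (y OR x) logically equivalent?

n1 = y XNOR x
n2 = y NAND n1 = y NAND (y XNOR x)
At x=0, y=1: circuit gives 1, formula gives 0.

No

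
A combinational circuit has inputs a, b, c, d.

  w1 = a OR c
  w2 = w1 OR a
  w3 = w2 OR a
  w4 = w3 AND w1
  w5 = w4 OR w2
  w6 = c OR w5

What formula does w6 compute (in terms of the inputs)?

w1 = a OR c
w2 = w1 OR a = (a OR c) OR a
w3 = w2 OR a = ((a OR c) OR a) OR a
w4 = w3 AND w1 = (((a OR c) OR a) OR a) AND (a OR c)
w5 = w4 OR w2 = ((((a OR c) OR a) OR a) AND (a OR c)) OR ((a OR c) OR a)
w6 = c OR w5 = c OR (((((a OR c) OR a) OR a) AND (a OR c)) OR ((a OR c) OR a))

c OR (((((a OR c) OR a) OR a) AND (a OR c)) OR ((a OR c) OR a))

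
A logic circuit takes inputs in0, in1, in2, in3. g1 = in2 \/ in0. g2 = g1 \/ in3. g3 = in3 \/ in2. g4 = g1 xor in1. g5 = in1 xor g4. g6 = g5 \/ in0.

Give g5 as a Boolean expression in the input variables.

in1 xor ((in2 \/ in0) xor in1)

g1 = in2 \/ in0
g4 = g1 xor in1 = (in2 \/ in0) xor in1
g5 = in1 xor g4 = in1 xor ((in2 \/ in0) xor in1)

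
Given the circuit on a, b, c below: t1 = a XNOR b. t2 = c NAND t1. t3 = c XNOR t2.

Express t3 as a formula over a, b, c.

t1 = a XNOR b
t2 = c NAND t1 = c NAND (a XNOR b)
t3 = c XNOR t2 = c XNOR (c NAND (a XNOR b))

c XNOR (c NAND (a XNOR b))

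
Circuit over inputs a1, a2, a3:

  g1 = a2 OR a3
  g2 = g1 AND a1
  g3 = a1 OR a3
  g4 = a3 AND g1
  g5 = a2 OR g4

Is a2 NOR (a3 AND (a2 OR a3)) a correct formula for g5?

No

g1 = a2 OR a3
g4 = a3 AND g1 = a3 AND (a2 OR a3)
g5 = a2 OR g4 = a2 OR (a3 AND (a2 OR a3))
At a1=0, a2=0, a3=0: circuit gives 0, formula gives 1.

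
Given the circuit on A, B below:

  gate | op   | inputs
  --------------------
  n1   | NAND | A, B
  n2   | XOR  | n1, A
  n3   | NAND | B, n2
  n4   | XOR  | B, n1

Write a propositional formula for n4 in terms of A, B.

B XOR (A NAND B)

n1 = A NAND B
n4 = B XOR n1 = B XOR (A NAND B)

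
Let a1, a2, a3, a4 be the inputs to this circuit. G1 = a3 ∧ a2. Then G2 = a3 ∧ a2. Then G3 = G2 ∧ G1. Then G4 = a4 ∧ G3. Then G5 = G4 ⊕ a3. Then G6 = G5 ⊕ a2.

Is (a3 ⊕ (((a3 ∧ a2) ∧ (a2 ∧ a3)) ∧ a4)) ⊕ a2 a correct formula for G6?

Yes

G1 = a3 ∧ a2
G2 = a3 ∧ a2
G3 = G2 ∧ G1 = (a3 ∧ a2) ∧ (a3 ∧ a2)
G4 = a4 ∧ G3 = a4 ∧ ((a3 ∧ a2) ∧ (a3 ∧ a2))
G5 = G4 ⊕ a3 = (a4 ∧ ((a3 ∧ a2) ∧ (a3 ∧ a2))) ⊕ a3
G6 = G5 ⊕ a2 = ((a4 ∧ ((a3 ∧ a2) ∧ (a3 ∧ a2))) ⊕ a3) ⊕ a2
At a1=0, a2=0, a3=0, a4=0: circuit gives 0, formula gives 0.
At a1=0, a2=0, a3=1, a4=0: circuit gives 1, formula gives 1.
Agrees on all 16 inputs.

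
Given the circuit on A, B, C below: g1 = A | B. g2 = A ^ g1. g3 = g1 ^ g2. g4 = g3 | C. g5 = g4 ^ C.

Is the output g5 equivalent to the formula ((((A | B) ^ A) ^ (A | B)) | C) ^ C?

g1 = A | B
g2 = A ^ g1 = A ^ (A | B)
g3 = g1 ^ g2 = (A | B) ^ (A ^ (A | B))
g4 = g3 | C = ((A | B) ^ (A ^ (A | B))) | C
g5 = g4 ^ C = (((A | B) ^ (A ^ (A | B))) | C) ^ C
At A=0, B=0, C=0: circuit gives 0, formula gives 0.
At A=1, B=0, C=0: circuit gives 1, formula gives 1.
Agrees on all 8 inputs.

Yes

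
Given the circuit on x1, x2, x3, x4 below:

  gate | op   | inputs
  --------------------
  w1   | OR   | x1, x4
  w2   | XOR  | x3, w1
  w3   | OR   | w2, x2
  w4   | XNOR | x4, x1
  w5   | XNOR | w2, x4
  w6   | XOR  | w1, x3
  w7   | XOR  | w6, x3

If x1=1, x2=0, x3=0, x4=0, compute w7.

1

w1 = 1 OR 0 = 1
w6 = 1 XOR 0 = 1
w7 = 1 XOR 0 = 1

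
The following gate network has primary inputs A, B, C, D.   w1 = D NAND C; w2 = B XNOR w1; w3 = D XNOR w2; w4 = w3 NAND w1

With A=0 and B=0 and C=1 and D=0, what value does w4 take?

0

w1 = 0 NAND 1 = 1
w2 = 0 XNOR 1 = 0
w3 = 0 XNOR 0 = 1
w4 = 1 NAND 1 = 0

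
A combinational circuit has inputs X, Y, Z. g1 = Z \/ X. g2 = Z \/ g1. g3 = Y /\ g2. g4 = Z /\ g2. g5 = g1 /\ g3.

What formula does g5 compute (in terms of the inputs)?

g1 = Z \/ X
g2 = Z \/ g1 = Z \/ (Z \/ X)
g3 = Y /\ g2 = Y /\ (Z \/ (Z \/ X))
g5 = g1 /\ g3 = (Z \/ X) /\ (Y /\ (Z \/ (Z \/ X)))

(Z \/ X) /\ (Y /\ (Z \/ (Z \/ X)))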